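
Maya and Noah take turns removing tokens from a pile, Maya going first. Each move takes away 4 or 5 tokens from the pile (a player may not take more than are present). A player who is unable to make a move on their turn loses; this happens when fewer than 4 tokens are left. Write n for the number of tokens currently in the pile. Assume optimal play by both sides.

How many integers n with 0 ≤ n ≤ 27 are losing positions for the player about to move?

13

Compute win/loss labels from the base case upward. A position with no move is L. Any other position is W if it can reach an L in one move, else L.
n=0: no move → L
n=1: no move → L
n=2: no move → L
n=3: no move → L
n=4: can move to 0, which is L ⇒ W
n=5: can move to 1, which is L ⇒ W
n=6: can move to 2, which is L ⇒ W
n=7: can move to 3, which is L ⇒ W
n=8: can move to 3, which is L ⇒ W
n=9: moves to 5(W), 4(W); every one is W ⇒ L
n=10: moves to 6(W), 5(W); every one is W ⇒ L
n=11: moves to 7(W), 6(W); every one is W ⇒ L
n=12: moves to 8(W), 7(W); every one is W ⇒ L
n=13: can move to 9, which is L ⇒ W
n=14: can move to 10, which is L ⇒ W
n=15: can move to 11, which is L ⇒ W
n=16: can move to 12, which is L ⇒ W
n=17: can move to 12, which is L ⇒ W
n=18: moves to 14(W), 13(W); every one is W ⇒ L
n=19: moves to 15(W), 14(W); every one is W ⇒ L
n=20: moves to 16(W), 15(W); every one is W ⇒ L
n=21: moves to 17(W), 16(W); every one is W ⇒ L
n=22: can move to 18, which is L ⇒ W
n=23: can move to 19, which is L ⇒ W
n=24: can move to 20, which is L ⇒ W
n=25: can move to 21, which is L ⇒ W
n=26: can move to 21, which is L ⇒ W
n=27: moves to 23(W), 22(W); every one is W ⇒ L
L entries with 0 ≤ n ≤ 27: n = 0, 1, 2, 3, 9, 10, 11, 12, 18, 19, 20, 21, 27; that makes 13.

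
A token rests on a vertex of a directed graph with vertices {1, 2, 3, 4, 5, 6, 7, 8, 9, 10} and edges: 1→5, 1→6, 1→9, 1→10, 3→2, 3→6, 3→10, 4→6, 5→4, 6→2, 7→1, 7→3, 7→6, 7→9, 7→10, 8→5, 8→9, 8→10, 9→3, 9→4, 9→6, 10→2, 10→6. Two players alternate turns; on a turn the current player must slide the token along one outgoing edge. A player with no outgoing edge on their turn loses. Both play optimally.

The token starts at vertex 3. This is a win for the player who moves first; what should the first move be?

Compute win/loss labels from the base case upward. A position with no move is L. Any other position is W if it can reach an L in one move, else L.
Every edge goes from a vertex to one that appears earlier in the order 2, 6, 10, 3, 4, 9, 5, 8, 1, 7, so processing vertices in that order labels each vertex after all of its successors.
2: no outgoing edge → L
6: W (go to 2, an L position)
10: W (go to 2, an L position)
3: W (go to 2, an L position)
4: L (sole option 6(W) is W)
9: W (go to 4, an L position)
5: W (go to 4, an L position)
8: L (options 5(W), 9(W), 10(W) are all W)
1: L (options 5(W), 9(W), 10(W), 6(W) are all W)
7: W (go to 1, an L position)
From 3, the L positions reachable in one move are: 2.

Move to 2.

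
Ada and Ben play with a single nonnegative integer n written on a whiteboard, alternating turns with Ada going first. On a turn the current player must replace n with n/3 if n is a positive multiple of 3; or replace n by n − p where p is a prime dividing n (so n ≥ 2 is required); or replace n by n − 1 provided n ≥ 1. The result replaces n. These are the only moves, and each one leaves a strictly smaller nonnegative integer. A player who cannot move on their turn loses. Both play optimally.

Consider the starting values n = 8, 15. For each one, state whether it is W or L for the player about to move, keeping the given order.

Compute win/loss labels from the base case upward. A position with no move is L. Any other position is W if it can reach an L in one move, else L.
n=0: no move → L
n=1: can move to 0, which is L ⇒ W
n=2: can move to 0, which is L ⇒ W
n=3: can move to 0, which is L ⇒ W
n=4: moves to 2(W), 3(W); every one is W ⇒ L
n=5: can move to 0, which is L ⇒ W
n=6: can move to 4, which is L ⇒ W
n=7: can move to 0, which is L ⇒ W
n=8: moves to 6(W), 7(W); every one is W ⇒ L
n=9: can move to 8, which is L ⇒ W
n=10: can move to 8, which is L ⇒ W
n=11: can move to 0, which is L ⇒ W
n=12: can move to 4, which is L ⇒ W
n=13: can move to 0, which is L ⇒ W
n=14: moves to 7(W), 12(W), 13(W); every one is W ⇒ L
n=15: can move to 14, which is L ⇒ W

8: L, 15: W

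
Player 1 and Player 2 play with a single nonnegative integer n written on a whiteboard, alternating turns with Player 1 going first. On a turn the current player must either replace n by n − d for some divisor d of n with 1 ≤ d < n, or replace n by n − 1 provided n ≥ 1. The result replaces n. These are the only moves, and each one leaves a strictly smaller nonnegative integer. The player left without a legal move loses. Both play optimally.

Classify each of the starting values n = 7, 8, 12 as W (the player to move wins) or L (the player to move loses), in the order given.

7: L, 8: W, 12: W

Positions with no move are L. A position that does have a move is losing for the player to move precisely when every available move leads to a winning position for the opponent. Fill in the labels:
n=0: no move → L
n=1: →0(L), so W
n=2: →1(W) only, which is W, so L
n=3: →2(L), so W
n=4: →2(L), so W
n=5: →4(W) only, which is W, so L
n=6: →5(L), so W
n=7: →6(W) only, which is W, so L
n=8: →7(L), so W
n=9: →6(W), 8(W) — all W, so L
n=10: →5(L), so W
n=11: →10(W) only, which is W, so L
n=12: →9(L), so W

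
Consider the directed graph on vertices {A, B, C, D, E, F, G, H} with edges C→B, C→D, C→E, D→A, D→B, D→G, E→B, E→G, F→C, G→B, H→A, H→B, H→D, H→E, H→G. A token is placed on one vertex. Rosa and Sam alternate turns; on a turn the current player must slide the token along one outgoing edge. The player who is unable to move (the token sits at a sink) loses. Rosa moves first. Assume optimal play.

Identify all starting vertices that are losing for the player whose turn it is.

A, B, F

Label each position W (a win for the player to move) or L (a loss). A position with no legal move is L; any other position is W exactly when some move reaches an L, and L when every move reaches a W.
Every edge goes from a vertex to one that appears earlier in the order B, A, G, D, E, C, H, F, so processing vertices in that order labels each vertex after all of its successors.
B: no outgoing edge → L
A: no outgoing edge → L
G: W (go to B, an L position)
D: W (go to A, an L position)
E: W (go to B, an L position)
C: W (go to B, an L position)
H: W (go to A, an L position)
F: L (sole option C(W) is W)
The losing starting vertices are exactly the entries labelled L in this table (3 of them).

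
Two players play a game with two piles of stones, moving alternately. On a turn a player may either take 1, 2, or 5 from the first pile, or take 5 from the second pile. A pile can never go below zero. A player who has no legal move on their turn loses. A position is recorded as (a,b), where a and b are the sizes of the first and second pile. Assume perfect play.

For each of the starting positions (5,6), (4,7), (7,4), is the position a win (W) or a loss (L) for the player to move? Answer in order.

Build the W/L table. Terminal = L. A non-terminal position is W if it has a move to some L; otherwise it is L.
No move ever increases a pile, so every position that can arise here has a ≤ 7 and b ≤ 7; it is enough to label the cells with 0 ≤ a ≤ 7 and 0 ≤ b ≤ 7.
Every move lowers a or b (never raises either), so fill the grid row by row in increasing a, and left to right within a row: each cell's successors are then already labelled.
      b=0  b=1  b=2  b=3  b=4  b=5  b=6  b=7
a=0:    L    L    L    L    L    W    W    W
a=1:    W    W    W    W    W    L    L    L
a=2:    W    W    W    W    W    W    W    W
a=3:    L    L    L    L    L    W    W    W
a=4:    W    W    W    W    W    L    L    L
a=5:    W    W    W    W    W    W    W    W
a=6:    L    L    L    L    L    W    W    W
a=7:    W    W    W    W    W    L    L    L
Cells with no legal move (terminal, hence L): (0,0), (0,1), (0,2), (0,3), (0,4).
The remaining L cells, each justified by listing all of its moves:
(1,5): moves to (0,5)(W), (1,0)(W); every one is W ⇒ L
(1,6): moves to (0,6)(W), (1,1)(W); every one is W ⇒ L
(1,7): moves to (0,7)(W), (1,2)(W); every one is W ⇒ L
(3,0): moves to (2,0)(W), (1,0)(W); every one is W ⇒ L
(3,1): moves to (2,1)(W), (1,1)(W); every one is W ⇒ L
(3,2): moves to (2,2)(W), (1,2)(W); every one is W ⇒ L
(3,3): moves to (2,3)(W), (1,3)(W); every one is W ⇒ L
(3,4): moves to (2,4)(W), (1,4)(W); every one is W ⇒ L
(4,5): moves to (3,5)(W), (2,5)(W), (4,0)(W); every one is W ⇒ L
(4,6): moves to (3,6)(W), (2,6)(W), (4,1)(W); every one is W ⇒ L
(4,7): moves to (3,7)(W), (2,7)(W), (4,2)(W); every one is W ⇒ L
(6,0): moves to (5,0)(W), (4,0)(W), (1,0)(W); every one is W ⇒ L
(6,1): moves to (5,1)(W), (4,1)(W), (1,1)(W); every one is W ⇒ L
(6,2): moves to (5,2)(W), (4,2)(W), (1,2)(W); every one is W ⇒ L
(6,3): moves to (5,3)(W), (4,3)(W), (1,3)(W); every one is W ⇒ L
(6,4): moves to (5,4)(W), (4,4)(W), (1,4)(W); every one is W ⇒ L
(7,5): moves to (6,5)(W), (5,5)(W), (2,5)(W), (7,0)(W); every one is W ⇒ L
(7,6): moves to (6,6)(W), (5,6)(W), (2,6)(W), (7,1)(W); every one is W ⇒ L
(7,7): moves to (6,7)(W), (5,7)(W), (2,7)(W), (7,2)(W); every one is W ⇒ L
Every other cell has at least one move into one of the L cells above, so it is W.
(5,6): the move to (4,6) reaches an L cell, so W
(4,7): one of the L cells justified above, so L
(7,4): the move to (6,4) reaches an L cell, so W

(5,6): W, (4,7): L, (7,4): W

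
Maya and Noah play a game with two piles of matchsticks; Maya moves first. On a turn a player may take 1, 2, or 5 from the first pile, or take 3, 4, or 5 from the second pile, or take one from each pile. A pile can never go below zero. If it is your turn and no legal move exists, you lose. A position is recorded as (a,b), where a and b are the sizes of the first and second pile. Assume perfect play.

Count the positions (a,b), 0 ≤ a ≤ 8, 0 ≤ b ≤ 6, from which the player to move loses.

21

Positions with no move are L. A position that does have a move is losing for the player to move precisely when every available move leads to a winning position for the opponent. Fill in the labels:
Every move lowers a or b (never raises either), so fill the grid row by row in increasing a, and left to right within a row: each cell's successors are then already labelled.
      b=0  b=1  b=2  b=3  b=4  b=5  b=6
a=0:    L    L    L    W    W    W    W
a=1:    W    W    W    W    L    L    L
a=2:    W    W    W    L    W    W    W
a=3:    L    L    L    W    W    W    W
a=4:    W    W    W    W    L    L    L
a=5:    W    W    W    L    W    W    W
a=6:    L    L    L    W    W    W    W
a=7:    W    W    W    W    L    L    L
a=8:    W    W    W    L    W    W    W
Cells with no legal move (terminal, hence L): (0,0), (0,1), (0,2).
The remaining L cells, each justified by listing all of its moves:
(1,4): L (options (0,4)(W), (1,1)(W), (1,0)(W), (0,3)(W) are all W)
(1,5): L (options (0,5)(W), (1,2)(W), (1,1)(W), (1,0)(W), (0,4)(W) are all W)
(1,6): L (options (0,6)(W), (1,3)(W), (1,2)(W), (1,1)(W), (0,5)(W) are all W)
(2,3): L (options (1,3)(W), (0,3)(W), (2,0)(W), (1,2)(W) are all W)
(3,0): L (options (2,0)(W), (1,0)(W) are all W)
(3,1): L (options (2,1)(W), (1,1)(W), (2,0)(W) are all W)
(3,2): L (options (2,2)(W), (1,2)(W), (2,1)(W) are all W)
(4,4): L (options (3,4)(W), (2,4)(W), (4,1)(W), (4,0)(W), (3,3)(W) are all W)
(4,5): L (options (3,5)(W), (2,5)(W), (4,2)(W), (4,1)(W), (4,0)(W), (3,4)(W) are all W)
(4,6): L (options (3,6)(W), (2,6)(W), (4,3)(W), (4,2)(W), (4,1)(W), (3,5)(W) are all W)
(5,3): L (options (4,3)(W), (3,3)(W), (0,3)(W), (5,0)(W), (4,2)(W) are all W)
(6,0): L (options (5,0)(W), (4,0)(W), (1,0)(W) are all W)
(6,1): L (options (5,1)(W), (4,1)(W), (1,1)(W), (5,0)(W) are all W)
(6,2): L (options (5,2)(W), (4,2)(W), (1,2)(W), (5,1)(W) are all W)
(7,4): L (options (6,4)(W), (5,4)(W), (2,4)(W), (7,1)(W), (7,0)(W), (6,3)(W) are all W)
(7,5): L (options (6,5)(W), (5,5)(W), (2,5)(W), (7,2)(W), (7,1)(W), (7,0)(W), (6,4)(W) are all W)
(7,6): L (options (6,6)(W), (5,6)(W), (2,6)(W), (7,3)(W), (7,2)(W), (7,1)(W), (6,5)(W) are all W)
(8,3): L (options (7,3)(W), (6,3)(W), (3,3)(W), (8,0)(W), (7,2)(W) are all W)
Every other cell has at least one move into one of the L cells above, so it is W.
L cells per row: a=0: 3, a=1: 3, a=2: 1, a=3: 3, a=4: 3, a=5: 1, a=6: 3, a=7: 3, a=8: 1; total 21.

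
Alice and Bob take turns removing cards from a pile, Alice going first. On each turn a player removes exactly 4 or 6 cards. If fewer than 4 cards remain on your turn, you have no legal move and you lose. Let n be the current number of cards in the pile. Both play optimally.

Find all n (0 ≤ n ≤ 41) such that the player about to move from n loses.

0, 1, 2, 3, 10, 11, 12, 13, 20, 21, 22, 23, 30, 31, 32, 33, 40, 41

Classify positions by backward induction: terminal positions (no move available) are L. From any other position, the mover wins iff some move reaches an L.
n=0: no move → L
n=1: no move → L
n=2: no move → L
n=3: no move → L
n=4: can move to 0, which is L ⇒ W
n=5: can move to 1, which is L ⇒ W
n=6: can move to 2, which is L ⇒ W
n=7: can move to 3, which is L ⇒ W
n=8: can move to 2, which is L ⇒ W
n=9: can move to 3, which is L ⇒ W
n=10: moves to 6(W), 4(W); every one is W ⇒ L
n=11: moves to 7(W), 5(W); every one is W ⇒ L
n=12: moves to 8(W), 6(W); every one is W ⇒ L
n=13: moves to 9(W), 7(W); every one is W ⇒ L
n=14: can move to 10, which is L ⇒ W
n=15: can move to 11, which is L ⇒ W
n=16: can move to 12, which is L ⇒ W
n=17: can move to 13, which is L ⇒ W
n=18: can move to 12, which is L ⇒ W
n=19: can move to 13, which is L ⇒ W
n=20: moves to 16(W), 14(W); every one is W ⇒ L
n=21: moves to 17(W), 15(W); every one is W ⇒ L
n=22: moves to 18(W), 16(W); every one is W ⇒ L
n=23: moves to 19(W), 17(W); every one is W ⇒ L
n=24: can move to 20, which is L ⇒ W
n=25: can move to 21, which is L ⇒ W
n=26: can move to 22, which is L ⇒ W
n=27: can move to 23, which is L ⇒ W
n=28: can move to 22, which is L ⇒ W
n=29: can move to 23, which is L ⇒ W
n=30: moves to 26(W), 24(W); every one is W ⇒ L
n=31: moves to 27(W), 25(W); every one is W ⇒ L
n=32: moves to 28(W), 26(W); every one is W ⇒ L
n=33: moves to 29(W), 27(W); every one is W ⇒ L
n=34: can move to 30, which is L ⇒ W
n=35: can move to 31, which is L ⇒ W
n=36: can move to 32, which is L ⇒ W
n=37: can move to 33, which is L ⇒ W
n=38: can move to 32, which is L ⇒ W
n=39: can move to 33, which is L ⇒ W
n=40: moves to 36(W), 34(W); every one is W ⇒ L
n=41: moves to 37(W), 35(W); every one is W ⇒ L
Reading off the rows marked L gives the requested list; there are 18 such values of n.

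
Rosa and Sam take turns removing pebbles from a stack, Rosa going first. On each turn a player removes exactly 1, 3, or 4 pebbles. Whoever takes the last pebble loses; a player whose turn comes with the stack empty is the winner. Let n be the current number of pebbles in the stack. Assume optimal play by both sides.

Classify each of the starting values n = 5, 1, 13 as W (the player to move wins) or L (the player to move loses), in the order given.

Work bottom-up. With no move the player to move wins. Otherwise the position is W if at least one move leads to an L position for the opponent, and L if every move leads to a W.
n=0: no move; the opponent has just taken the last pebble and therefore loses → W
n=1: →0(W) only, which is W, so L
n=2: →1(L), so W
n=3: →2(W), 0(W) — all W, so L
n=4: →3(L), so W
n=5: →1(L), so W
n=6: →3(L), so W
n=7: →3(L), so W
n=8: →7(W), 5(W), 4(W) — all W, so L
n=9: →8(L), so W
n=10: →9(W), 7(W), 6(W) — all W, so L
n=11: →10(L), so W
n=12: →8(L), so W
n=13: →10(L), so W

5: W, 1: L, 13: W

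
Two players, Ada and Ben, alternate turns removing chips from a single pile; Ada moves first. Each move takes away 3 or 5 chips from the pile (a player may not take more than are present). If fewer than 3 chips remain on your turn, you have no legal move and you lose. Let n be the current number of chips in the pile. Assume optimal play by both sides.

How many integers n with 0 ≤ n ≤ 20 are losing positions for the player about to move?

9

Compute win/loss labels from the base case upward. A position with no move is L. Any other position is W if it can reach an L in one move, else L.
n=0: no move → L
n=1: no move → L
n=2: no move → L
n=3: reaches L-position 0 → W
n=4: reaches L-position 1 → W
n=5: reaches L-position 2 → W
n=6: reaches L-position 1 → W
n=7: reaches L-position 2 → W
n=8: only reaches 5(W), 3(W), all W → L
n=9: only reaches 6(W), 4(W), all W → L
n=10: only reaches 7(W), 5(W), all W → L
n=11: reaches L-position 8 → W
n=12: reaches L-position 9 → W
n=13: reaches L-position 10 → W
n=14: reaches L-position 9 → W
n=15: reaches L-position 10 → W
n=16: only reaches 13(W), 11(W), all W → L
n=17: only reaches 14(W), 12(W), all W → L
n=18: only reaches 15(W), 13(W), all W → L
n=19: reaches L-position 16 → W
n=20: reaches L-position 17 → W
L entries with 0 ≤ n ≤ 20: n = 0, 1, 2, 8, 9, 10, 16, 17, 18; that makes 9.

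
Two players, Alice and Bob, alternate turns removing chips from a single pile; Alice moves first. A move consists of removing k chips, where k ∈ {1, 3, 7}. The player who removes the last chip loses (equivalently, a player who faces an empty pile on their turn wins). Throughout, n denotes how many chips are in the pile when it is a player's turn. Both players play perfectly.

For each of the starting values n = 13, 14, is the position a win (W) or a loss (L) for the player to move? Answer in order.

Label each position W (a win for the player to move) or L (a loss). A position with no legal move is W; any other position is W exactly when some move reaches an L, and L when every move reaches a W.
n=0: no move; the opponent has just taken the last chip and therefore loses → W
n=1: the only move is to 0(W), a W ⇒ L
n=2: can move to 1, which is L ⇒ W
n=3: moves to 2(W), 0(W); every one is W ⇒ L
n=4: can move to 3, which is L ⇒ W
n=5: moves to 4(W), 2(W); every one is W ⇒ L
n=6: can move to 5, which is L ⇒ W
n=7: moves to 6(W), 4(W), 0(W); every one is W ⇒ L
n=8: can move to 7, which is L ⇒ W
n=9: moves to 8(W), 6(W), 2(W); every one is W ⇒ L
n=10: can move to 9, which is L ⇒ W
n=11: moves to 10(W), 8(W), 4(W); every one is W ⇒ L
n=12: can move to 11, which is L ⇒ W
n=13: moves to 12(W), 10(W), 6(W); every one is W ⇒ L
n=14: can move to 13, which is L ⇒ W

13: L, 14: W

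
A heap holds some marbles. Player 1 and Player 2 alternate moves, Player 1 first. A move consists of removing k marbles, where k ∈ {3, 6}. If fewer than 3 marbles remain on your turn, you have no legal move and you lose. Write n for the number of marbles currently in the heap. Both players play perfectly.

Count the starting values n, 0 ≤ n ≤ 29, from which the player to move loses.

Use the standard recursion: the mover loses at a terminal position; elsewhere, the mover wins exactly when some move hands the opponent an L position.
n=0: no move → L
n=1: no move → L
n=2: no move → L
n=3: W (go to 0, an L position)
n=4: W (go to 1, an L position)
n=5: W (go to 2, an L position)
n=6: W (go to 0, an L position)
n=7: W (go to 1, an L position)
n=8: W (go to 2, an L position)
n=9: L (options 6(W), 3(W) are all W)
n=10: L (options 7(W), 4(W) are all W)
n=11: L (options 8(W), 5(W) are all W)
n=12: W (go to 9, an L position)
n=13: W (go to 10, an L position)
n=14: W (go to 11, an L position)
n=15: W (go to 9, an L position)
n=16: W (go to 10, an L position)
n=17: W (go to 11, an L position)
n=18: L (options 15(W), 12(W) are all W)
n=19: L (options 16(W), 13(W) are all W)
n=20: L (options 17(W), 14(W) are all W)
n=21: W (go to 18, an L position)
n=22: W (go to 19, an L position)
n=23: W (go to 20, an L position)
n=24: W (go to 18, an L position)
n=25: W (go to 19, an L position)
n=26: W (go to 20, an L position)
n=27: L (options 24(W), 21(W) are all W)
n=28: L (options 25(W), 22(W) are all W)
n=29: L (options 26(W), 23(W) are all W)
L entries with 0 ≤ n ≤ 29: n = 0, 1, 2, 9, 10, 11, 18, 19, 20, 27, 28, 29; that makes 12.

12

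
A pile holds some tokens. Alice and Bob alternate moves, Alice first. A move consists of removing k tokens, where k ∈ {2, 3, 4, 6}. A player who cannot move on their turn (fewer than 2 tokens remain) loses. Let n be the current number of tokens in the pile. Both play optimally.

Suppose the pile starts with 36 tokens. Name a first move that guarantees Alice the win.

Remove 3, leaving 33.

Classify positions by backward induction: terminal positions (no move available) are L. From any other position, the mover wins iff some move reaches an L.
n=0: no move → L
n=1: no move → L
n=2: →0(L), so W
n=3: →1(L), so W
n=4: →1(L), so W
n=5: →1(L), so W
n=6: →0(L), so W
n=7: →1(L), so W
n=8: →6(W), 5(W), 4(W), 2(W) — all W, so L
n=9: →7(W), 6(W), 5(W), 3(W) — all W, so L
n=10: →8(L), so W
n=11: →9(L), so W
n=12: →9(L), so W
n=13: →9(L), so W
n=14: →8(L), so W
n=15: →9(L), so W
n=16: →14(W), 13(W), 12(W), 10(W) — all W, so L
n=17: →15(W), 14(W), 13(W), 11(W) — all W, so L
n=18: →16(L), so W
n=19: →17(L), so W
n=20: →17(L), so W
n=21: →17(L), so W
n=22: →16(L), so W
n=23: →17(L), so W
n=24: →22(W), 21(W), 20(W), 18(W) — all W, so L
n=25: →23(W), 22(W), 21(W), 19(W) — all W, so L
n=26: →24(L), so W
n=27: →25(L), so W
n=28: →25(L), so W
n=29: →25(L), so W
n=30: →24(L), so W
n=31: →25(L), so W
n=32: →30(W), 29(W), 28(W), 26(W) — all W, so L
n=33: →31(W), 30(W), 29(W), 27(W) — all W, so L
n=34: →32(L), so W
n=35: →33(L), so W
n=36: →33(L), so W
From 36, the L positions reachable in one move are: 33, 32. Any move reaching one of these is winning.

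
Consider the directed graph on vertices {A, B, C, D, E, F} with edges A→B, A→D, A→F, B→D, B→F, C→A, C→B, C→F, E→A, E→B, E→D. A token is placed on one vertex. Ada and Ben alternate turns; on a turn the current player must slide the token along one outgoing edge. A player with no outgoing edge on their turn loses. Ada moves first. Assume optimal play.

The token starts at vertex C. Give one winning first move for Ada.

Move to F.

Use the standard recursion: the mover loses at a terminal position; elsewhere, the mover wins exactly when some move hands the opponent an L position.
Every edge goes from a vertex to one that appears earlier in the order D, F, B, A, E, C, so processing vertices in that order labels each vertex after all of its successors.
D: no outgoing edge → L
F: no outgoing edge → L
B: reaches L-position F → W
A: reaches L-position F → W
E: reaches L-position D → W
C: reaches L-position F → W
From C, the L positions reachable in one move are: F.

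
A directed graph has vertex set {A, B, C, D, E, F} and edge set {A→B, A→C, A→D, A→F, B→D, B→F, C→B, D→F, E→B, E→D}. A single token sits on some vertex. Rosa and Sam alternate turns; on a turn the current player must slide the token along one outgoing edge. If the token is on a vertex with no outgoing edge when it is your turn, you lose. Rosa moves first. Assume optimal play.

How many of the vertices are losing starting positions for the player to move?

3

Work bottom-up. With no move the player to move loses. Otherwise the position is W if at least one move leads to an L position for the opponent, and L if every move leads to a W.
Every edge goes from a vertex to one that appears earlier in the order F, D, B, C, A, E, so processing vertices in that order labels each vertex after all of its successors.
F: no outgoing edge → L
D: reaches L-position F → W
B: reaches L-position F → W
C: only reaches B(W), which is W → L
A: reaches L-position C → W
E: only reaches B(W), D(W), all W → L
The L vertices are C, E, F; that is 3 in all.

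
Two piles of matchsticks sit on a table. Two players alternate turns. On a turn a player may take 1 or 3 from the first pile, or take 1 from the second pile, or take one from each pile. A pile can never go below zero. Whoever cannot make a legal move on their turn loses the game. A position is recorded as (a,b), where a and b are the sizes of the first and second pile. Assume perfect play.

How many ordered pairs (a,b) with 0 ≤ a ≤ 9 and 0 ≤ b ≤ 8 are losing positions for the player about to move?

Label each position W (a win for the player to move) or L (a loss). A position with no legal move is L; any other position is W exactly when some move reaches an L, and L when every move reaches a W.
Every move lowers a or b (never raises either), so fill the grid row by row in increasing a, and left to right within a row: each cell's successors are then already labelled.
      b=0  b=1  b=2  b=3  b=4  b=5  b=6  b=7  b=8
a=0:    L    W    L    W    L    W    L    W    L
a=1:    W    W    W    W    W    W    W    W    W
a=2:    L    W    L    W    L    W    L    W    L
a=3:    W    W    W    W    W    W    W    W    W
a=4:    L    W    L    W    L    W    L    W    L
a=5:    W    W    W    W    W    W    W    W    W
a=6:    L    W    L    W    L    W    L    W    L
a=7:    W    W    W    W    W    W    W    W    W
a=8:    L    W    L    W    L    W    L    W    L
a=9:    W    W    W    W    W    W    W    W    W
Cells with no legal move (terminal, hence L): (0,0).
The remaining L cells, each justified by listing all of its moves:
(0,2): L (sole option (0,1)(W) is W)
(0,4): L (sole option (0,3)(W) is W)
(0,6): L (sole option (0,5)(W) is W)
(0,8): L (sole option (0,7)(W) is W)
(2,0): L (sole option (1,0)(W) is W)
(2,2): L (options (1,2)(W), (2,1)(W), (1,1)(W) are all W)
(2,4): L (options (1,4)(W), (2,3)(W), (1,3)(W) are all W)
(2,6): L (options (1,6)(W), (2,5)(W), (1,5)(W) are all W)
(2,8): L (options (1,8)(W), (2,7)(W), (1,7)(W) are all W)
(4,0): L (options (3,0)(W), (1,0)(W) are all W)
(4,2): L (options (3,2)(W), (1,2)(W), (4,1)(W), (3,1)(W) are all W)
(4,4): L (options (3,4)(W), (1,4)(W), (4,3)(W), (3,3)(W) are all W)
(4,6): L (options (3,6)(W), (1,6)(W), (4,5)(W), (3,5)(W) are all W)
(4,8): L (options (3,8)(W), (1,8)(W), (4,7)(W), (3,7)(W) are all W)
(6,0): L (options (5,0)(W), (3,0)(W) are all W)
(6,2): L (options (5,2)(W), (3,2)(W), (6,1)(W), (5,1)(W) are all W)
(6,4): L (options (5,4)(W), (3,4)(W), (6,3)(W), (5,3)(W) are all W)
(6,6): L (options (5,6)(W), (3,6)(W), (6,5)(W), (5,5)(W) are all W)
(6,8): L (options (5,8)(W), (3,8)(W), (6,7)(W), (5,7)(W) are all W)
(8,0): L (options (7,0)(W), (5,0)(W) are all W)
(8,2): L (options (7,2)(W), (5,2)(W), (8,1)(W), (7,1)(W) are all W)
(8,4): L (options (7,4)(W), (5,4)(W), (8,3)(W), (7,3)(W) are all W)
(8,6): L (options (7,6)(W), (5,6)(W), (8,5)(W), (7,5)(W) are all W)
(8,8): L (options (7,8)(W), (5,8)(W), (8,7)(W), (7,7)(W) are all W)
Every other cell has at least one move into one of the L cells above, so it is W.
L cells per row: a=0: 5, a=1: 0, a=2: 5, a=3: 0, a=4: 5, a=5: 0, a=6: 5, a=7: 0, a=8: 5, a=9: 0; total 25.

25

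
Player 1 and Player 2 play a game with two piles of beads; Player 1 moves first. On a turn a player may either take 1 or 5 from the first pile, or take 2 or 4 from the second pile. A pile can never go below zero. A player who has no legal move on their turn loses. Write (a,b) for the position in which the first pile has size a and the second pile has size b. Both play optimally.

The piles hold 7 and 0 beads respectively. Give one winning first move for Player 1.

Move to (6,0).

Use the standard recursion: the mover loses at a terminal position; elsewhere, the mover wins exactly when some move hands the opponent an L position.
No move ever increases a pile, so every position that can arise here has a ≤ 7 and b ≤ 0; it is enough to label the cells with 0 ≤ a ≤ 7 and 0 ≤ b ≤ 0.
Every move lowers a or b (never raises either), so fill the grid row by row in increasing a, and left to right within a row: each cell's successors are then already labelled.
      b=0
a=0:    L
a=1:    W
a=2:    L
a=3:    W
a=4:    L
a=5:    W
a=6:    L
a=7:    W
Cells with no legal move (terminal, hence L): (0,0).
The remaining L cells, each justified by listing all of its moves:
(2,0): only reaches (1,0)(W), which is W → L
(4,0): only reaches (3,0)(W), which is W → L
(6,0): only reaches (5,0)(W), (1,0)(W), all W → L
Every other cell has at least one move into one of the L cells above, so it is W.
From (7,0), the L positions reachable in one move are: (6,0), (2,0). Any move reaching one of these is winning.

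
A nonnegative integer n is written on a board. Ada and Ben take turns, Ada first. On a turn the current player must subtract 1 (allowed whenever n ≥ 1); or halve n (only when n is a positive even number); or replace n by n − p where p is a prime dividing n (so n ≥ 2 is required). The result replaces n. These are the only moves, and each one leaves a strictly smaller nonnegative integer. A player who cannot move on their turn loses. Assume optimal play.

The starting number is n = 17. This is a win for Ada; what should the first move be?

Move to 0.

Positions with no move are L. A position that does have a move is losing for the player to move precisely when every available move leads to a winning position for the opponent. Fill in the labels:
n=0: no move → L
n=1: reaches L-position 0 → W
n=2: reaches L-position 0 → W
n=3: reaches L-position 0 → W
n=4: only reaches 2(W), 3(W), all W → L
n=5: reaches L-position 0 → W
n=6: reaches L-position 4 → W
n=7: reaches L-position 0 → W
n=8: reaches L-position 4 → W
n=9: only reaches 6(W), 8(W), all W → L
n=10: reaches L-position 9 → W
n=11: reaches L-position 0 → W
n=12: reaches L-position 9 → W
n=13: reaches L-position 0 → W
n=14: only reaches 7(W), 12(W), 13(W), all W → L
n=15: reaches L-position 14 → W
n=16: reaches L-position 14 → W
n=17: reaches L-position 0 → W
From 17, the L positions reachable in one move are: 0.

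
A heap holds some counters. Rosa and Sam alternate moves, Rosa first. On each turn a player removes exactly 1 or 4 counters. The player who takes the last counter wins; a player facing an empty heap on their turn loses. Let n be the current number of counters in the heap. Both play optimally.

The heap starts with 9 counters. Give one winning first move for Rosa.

Remove 4, leaving 5.

Build the W/L table. Terminal = L. A non-terminal position is W if it has a move to some L; otherwise it is L.
n=0: no move → L
n=1: W (go to 0, an L position)
n=2: L (sole option 1(W) is W)
n=3: W (go to 2, an L position)
n=4: W (go to 0, an L position)
n=5: L (options 4(W), 1(W) are all W)
n=6: W (go to 5, an L position)
n=7: L (options 6(W), 3(W) are all W)
n=8: W (go to 7, an L position)
n=9: W (go to 5, an L position)
From 9, the L positions reachable in one move are: 5.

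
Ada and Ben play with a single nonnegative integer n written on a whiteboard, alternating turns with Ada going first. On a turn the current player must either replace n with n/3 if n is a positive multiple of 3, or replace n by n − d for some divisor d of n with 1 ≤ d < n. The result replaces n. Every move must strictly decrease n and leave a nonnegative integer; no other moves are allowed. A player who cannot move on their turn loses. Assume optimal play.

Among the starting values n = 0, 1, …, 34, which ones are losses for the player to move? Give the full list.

0, 1, 4, 7, 9, 11, 13, 15, 17, 19, 23, 25, 28, 31

Classify positions by backward induction: terminal positions (no move available) are L. From any other position, the mover wins iff some move reaches an L.
n=0: no move → L
n=1: no move → L
n=2: W (go to 1, an L position)
n=3: W (go to 1, an L position)
n=4: L (options 2(W), 3(W) are all W)
n=5: W (go to 4, an L position)
n=6: W (go to 4, an L position)
n=7: L (sole option 6(W) is W)
n=8: W (go to 4, an L position)
n=9: L (options 3(W), 6(W), 8(W) are all W)
n=10: W (go to 9, an L position)
n=11: L (sole option 10(W) is W)
n=12: W (go to 4, an L position)
n=13: L (sole option 12(W) is W)
n=14: W (go to 7, an L position)
n=15: L (options 5(W), 10(W), 12(W), 14(W) are all W)
n=16: W (go to 15, an L position)
n=17: L (sole option 16(W) is W)
n=18: W (go to 9, an L position)
n=19: L (sole option 18(W) is W)
n=20: W (go to 15, an L position)
n=21: W (go to 7, an L position)
n=22: W (go to 11, an L position)
n=23: L (sole option 22(W) is W)
n=24: W (go to 23, an L position)
n=25: L (options 20(W), 24(W) are all W)
n=26: W (go to 13, an L position)
n=27: W (go to 9, an L position)
n=28: L (options 14(W), 21(W), 24(W), 26(W), 27(W) are all W)
n=29: W (go to 28, an L position)
n=30: W (go to 15, an L position)
n=31: L (sole option 30(W) is W)
n=32: W (go to 28, an L position)
n=33: W (go to 11, an L position)
n=34: W (go to 17, an L position)
Reading off the rows marked L gives the requested list; there are 14 such values of n.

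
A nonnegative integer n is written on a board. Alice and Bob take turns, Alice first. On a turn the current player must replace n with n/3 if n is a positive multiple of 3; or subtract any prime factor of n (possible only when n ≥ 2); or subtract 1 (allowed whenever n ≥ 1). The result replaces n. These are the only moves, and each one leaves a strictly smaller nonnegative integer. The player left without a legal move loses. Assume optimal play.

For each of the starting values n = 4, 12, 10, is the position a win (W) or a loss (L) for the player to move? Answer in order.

4: L, 12: W, 10: W

Classify positions by backward induction: terminal positions (no move available) are L. From any other position, the mover wins iff some move reaches an L.
n=0: no move → L
n=1: reaches L-position 0 → W
n=2: reaches L-position 0 → W
n=3: reaches L-position 0 → W
n=4: only reaches 2(W), 3(W), all W → L
n=5: reaches L-position 0 → W
n=6: reaches L-position 4 → W
n=7: reaches L-position 0 → W
n=8: only reaches 6(W), 7(W), all W → L
n=9: reaches L-position 8 → W
n=10: reaches L-position 8 → W
n=11: reaches L-position 0 → W
n=12: reaches L-position 4 → W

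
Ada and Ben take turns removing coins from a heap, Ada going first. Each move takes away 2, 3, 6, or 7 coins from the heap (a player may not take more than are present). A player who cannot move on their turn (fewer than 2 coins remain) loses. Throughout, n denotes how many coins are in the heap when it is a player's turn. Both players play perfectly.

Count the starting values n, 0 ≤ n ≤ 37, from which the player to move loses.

Compute win/loss labels from the base case upward. A position with no move is L. Any other position is W if it can reach an L in one move, else L.
n=0: no move → L
n=1: no move → L
n=2: W (go to 0, an L position)
n=3: W (go to 1, an L position)
n=4: W (go to 1, an L position)
n=5: L (options 3(W), 2(W) are all W)
n=6: W (go to 0, an L position)
n=7: W (go to 5, an L position)
n=8: W (go to 5, an L position)
n=9: L (options 7(W), 6(W), 3(W), 2(W) are all W)
n=10: L (options 8(W), 7(W), 4(W), 3(W) are all W)
n=11: W (go to 9, an L position)
n=12: W (go to 10, an L position)
n=13: W (go to 10, an L position)
n=14: L (options 12(W), 11(W), 8(W), 7(W) are all W)
n=15: W (go to 9, an L position)
n=16: W (go to 14, an L position)
n=17: W (go to 14, an L position)
n=18: L (options 16(W), 15(W), 12(W), 11(W) are all W)
n=19: L (options 17(W), 16(W), 13(W), 12(W) are all W)
n=20: W (go to 18, an L position)
n=21: W (go to 19, an L position)
n=22: W (go to 19, an L position)
n=23: L (options 21(W), 20(W), 17(W), 16(W) are all W)
n=24: W (go to 18, an L position)
n=25: W (go to 23, an L position)
n=26: W (go to 23, an L position)
n=27: L (options 25(W), 24(W), 21(W), 20(W) are all W)
n=28: L (options 26(W), 25(W), 22(W), 21(W) are all W)
n=29: W (go to 27, an L position)
n=30: W (go to 28, an L position)
n=31: W (go to 28, an L position)
n=32: L (options 30(W), 29(W), 26(W), 25(W) are all W)
n=33: W (go to 27, an L position)
n=34: W (go to 32, an L position)
n=35: W (go to 32, an L position)
n=36: L (options 34(W), 33(W), 30(W), 29(W) are all W)
n=37: L (options 35(W), 34(W), 31(W), 30(W) are all W)
L entries with 0 ≤ n ≤ 37: n = 0, 1, 5, 9, 10, 14, 18, 19, 23, 27, 28, 32, 36, 37; that makes 14.

14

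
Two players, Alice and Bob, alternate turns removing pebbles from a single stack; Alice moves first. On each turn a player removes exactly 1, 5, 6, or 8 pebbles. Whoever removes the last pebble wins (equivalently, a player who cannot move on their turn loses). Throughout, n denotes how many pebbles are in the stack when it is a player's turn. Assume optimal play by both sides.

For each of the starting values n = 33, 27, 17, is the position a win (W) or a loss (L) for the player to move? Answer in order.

Label each position W (a win for the player to move) or L (a loss). A position with no legal move is L; any other position is W exactly when some move reaches an L, and L when every move reaches a W.
n=0: no move → L
n=1: can move to 0, which is L ⇒ W
n=2: the only move is to 1(W), a W ⇒ L
n=3: can move to 2, which is L ⇒ W
n=4: the only move is to 3(W), a W ⇒ L
n=5: can move to 4, which is L ⇒ W
n=6: can move to 0, which is L ⇒ W
n=7: can move to 2, which is L ⇒ W
n=8: can move to 2, which is L ⇒ W
n=9: can move to 4, which is L ⇒ W
n=10: can move to 4, which is L ⇒ W
n=11: moves to 10(W), 6(W), 5(W), 3(W); every one is W ⇒ L
n=12: can move to 11, which is L ⇒ W
n=13: moves to 12(W), 8(W), 7(W), 5(W); every one is W ⇒ L
n=14: can move to 13, which is L ⇒ W
n=15: moves to 14(W), 10(W), 9(W), 7(W); every one is W ⇒ L
n=16: can move to 15, which is L ⇒ W
n=17: can move to 11, which is L ⇒ W
n=18: can move to 13, which is L ⇒ W
n=19: can move to 13, which is L ⇒ W
n=20: can move to 15, which is L ⇒ W
n=21: can move to 15, which is L ⇒ W
n=22: moves to 21(W), 17(W), 16(W), 14(W); every one is W ⇒ L
n=23: can move to 22, which is L ⇒ W
n=24: moves to 23(W), 19(W), 18(W), 16(W); every one is W ⇒ L
n=25: can move to 24, which is L ⇒ W
n=26: moves to 25(W), 21(W), 20(W), 18(W); every one is W ⇒ L
n=27: can move to 26, which is L ⇒ W
n=28: can move to 22, which is L ⇒ W
n=29: can move to 24, which is L ⇒ W
n=30: can move to 24, which is L ⇒ W
n=31: can move to 26, which is L ⇒ W
n=32: can move to 26, which is L ⇒ W
n=33: moves to 32(W), 28(W), 27(W), 25(W); every one is W ⇒ L

33: L, 27: W, 17: W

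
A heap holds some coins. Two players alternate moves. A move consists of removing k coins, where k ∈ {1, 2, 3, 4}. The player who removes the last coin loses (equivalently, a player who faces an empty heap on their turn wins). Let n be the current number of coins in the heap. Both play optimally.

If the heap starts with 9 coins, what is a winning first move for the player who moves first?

Remove 3, leaving 6.

Compute win/loss labels from the base case upward. A position with no move is W. Any other position is W if it can reach an L in one move, else L.
n=0: no move; the opponent has just taken the last coin and therefore loses → W
n=1: L (sole option 0(W) is W)
n=2: W (go to 1, an L position)
n=3: W (go to 1, an L position)
n=4: W (go to 1, an L position)
n=5: W (go to 1, an L position)
n=6: L (options 5(W), 4(W), 3(W), 2(W) are all W)
n=7: W (go to 6, an L position)
n=8: W (go to 6, an L position)
n=9: W (go to 6, an L position)
From 9, the L positions reachable in one move are: 6.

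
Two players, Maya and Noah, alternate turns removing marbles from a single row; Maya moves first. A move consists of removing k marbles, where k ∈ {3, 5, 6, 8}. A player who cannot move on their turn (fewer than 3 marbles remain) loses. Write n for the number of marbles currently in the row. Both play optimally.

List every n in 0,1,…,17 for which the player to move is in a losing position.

Work bottom-up. With no move the player to move loses. Otherwise the position is W if at least one move leads to an L position for the opponent, and L if every move leads to a W.
n=0: no move → L
n=1: no move → L
n=2: no move → L
n=3: W (go to 0, an L position)
n=4: W (go to 1, an L position)
n=5: W (go to 2, an L position)
n=6: W (go to 1, an L position)
n=7: W (go to 2, an L position)
n=8: W (go to 2, an L position)
n=9: W (go to 1, an L position)
n=10: W (go to 2, an L position)
n=11: L (options 8(W), 6(W), 5(W), 3(W) are all W)
n=12: L (options 9(W), 7(W), 6(W), 4(W) are all W)
n=13: L (options 10(W), 8(W), 7(W), 5(W) are all W)
n=14: W (go to 11, an L position)
n=15: W (go to 12, an L position)
n=16: W (go to 13, an L position)
n=17: W (go to 12, an L position)
Reading off the rows marked L gives the requested list; there are 6 such values of n.

0, 1, 2, 11, 12, 13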